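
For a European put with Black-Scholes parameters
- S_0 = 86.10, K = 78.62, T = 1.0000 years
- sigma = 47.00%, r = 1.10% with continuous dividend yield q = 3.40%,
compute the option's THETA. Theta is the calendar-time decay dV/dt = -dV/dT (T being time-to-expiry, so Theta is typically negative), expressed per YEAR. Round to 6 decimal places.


d1 = 0.3794325350; d2 = -0.0905674650
phi(d1) = 0.3712338626; exp(-qT) = 0.9665715046; exp(-rT) = 0.9890602788
Theta = -S*exp(-qT)*phi(d1)*sigma/(2*sqrt(T)) + r*K*exp(-rT)*N(-d2) - q*S*exp(-qT)*N(-d1)
N(-d1) = 0.3521833471; N(-d2) = 0.5360818576; sqrt(T) = 1.0000000000
Term 1 = -86.1000 * 0.9665715046 * 0.3712338626 * 0.4700 / (2 * 1.0000000000) = -7.2602668837
Term 2 = 0.0110 * 78.6200 * 0.9890602788 * 0.5360818576 = 0.4585425008
Term 3 = -0.0340 * 86.1000 * 0.9665715046 * 0.3521833471 = -0.9965173690
Theta = -7.2602668837 + (0.4585425008) + (-0.9965173690) = -7.798242

Answer: Theta = -7.798242


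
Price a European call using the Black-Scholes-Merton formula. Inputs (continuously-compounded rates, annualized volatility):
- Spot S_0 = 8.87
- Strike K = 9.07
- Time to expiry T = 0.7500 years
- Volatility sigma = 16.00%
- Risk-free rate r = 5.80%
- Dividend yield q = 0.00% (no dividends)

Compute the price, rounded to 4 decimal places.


d1 = (ln(S/K) + (r - q + 0.5*sigma^2) * T) / (sigma * sqrt(T)) = 0.22229813
d2 = d1 - sigma * sqrt(T) = 0.08373406
exp(-rT) = 0.95743255; exp(-qT) = 1.00000000
C = S_0 * exp(-qT) * N(d1) - K * exp(-rT) * N(d2)
N(d1) = 0.58795910; N(d2) = 0.53336606
C = 8.8700 * 1.00000000 * 0.58795910 - 9.0700 * 0.95743255 * 0.53336606 = 0.5835

Answer: Price = 0.5835


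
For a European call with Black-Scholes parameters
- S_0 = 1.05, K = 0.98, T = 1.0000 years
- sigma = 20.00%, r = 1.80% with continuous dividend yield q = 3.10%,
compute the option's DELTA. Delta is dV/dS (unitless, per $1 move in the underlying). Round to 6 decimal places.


d1 = 0.3799643574; d2 = 0.1799643574
phi(d1) = 0.3711589061; exp(-qT) = 0.9694755731; exp(-rT) = 0.9821610324
N(d1) = 0.6480140635
Delta = exp(-qT) * N(d1) = 0.9694755731 * 0.6480140635 = 0.628234

Answer: Delta = 0.628234


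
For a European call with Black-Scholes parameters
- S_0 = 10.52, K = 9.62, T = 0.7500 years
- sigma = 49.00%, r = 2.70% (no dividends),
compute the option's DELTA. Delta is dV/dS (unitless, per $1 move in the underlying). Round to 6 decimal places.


d1 = 0.4706499129; d2 = 0.0462974651
phi(d1) = 0.3571161488; exp(-qT) = 1.0000000000; exp(-rT) = 0.9799536543
N(d1) = 0.6810546211
Delta = exp(-qT) * N(d1) = 1.0000000000 * 0.6810546211 = 0.681055

Answer: Delta = 0.681055


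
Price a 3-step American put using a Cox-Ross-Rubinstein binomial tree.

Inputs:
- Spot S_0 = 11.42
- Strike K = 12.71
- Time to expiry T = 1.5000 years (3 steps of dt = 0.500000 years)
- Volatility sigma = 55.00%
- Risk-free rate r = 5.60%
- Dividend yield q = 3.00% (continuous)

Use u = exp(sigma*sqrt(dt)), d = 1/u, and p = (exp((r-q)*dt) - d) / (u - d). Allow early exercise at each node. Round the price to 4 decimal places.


Answer: Price = V(0,0) = 3.6615

Derivation:
dt = T/N = 0.500000
u = exp(sigma*sqrt(dt)) = 1.475370; d = 1/u = 0.677796
p = (exp((r-q)*dt) - d) / (u - d) = 0.420386
Discount per step: exp(-r*dt) = 0.972388
Stock lattice S(k, i) with i counting down-moves:
  k=0: S(0,0) = 11.4200
  k=1: S(1,0) = 16.8487; S(1,1) = 7.7404
  k=2: S(2,0) = 24.8581; S(2,1) = 11.4200; S(2,2) = 5.2464
  k=3: S(3,0) = 36.6749; S(3,1) = 16.8487; S(3,2) = 7.7404; S(3,3) = 3.5560
Terminal payoffs V(N, i) = max(K - S_T, 0):
  V(3,0) = 0.000000; V(3,1) = 0.000000; V(3,2) = 4.969568; V(3,3) = 9.153987
Backward induction: V(k, i) = exp(-r*dt) * [p * V(k+1, i) + (1-p) * V(k+1, i+1)]; then take max(V_cont, immediate exercise) for American.
  V(2,0) = exp(-r*dt) * [p*0.000000 + (1-p)*0.000000] = 0.000000; exercise = 0.000000; V(2,0) = max -> 0.000000
  V(2,1) = exp(-r*dt) * [p*0.000000 + (1-p)*4.969568] = 2.800899; exercise = 1.290000; V(2,1) = max -> 2.800899
  V(2,2) = exp(-r*dt) * [p*4.969568 + (1-p)*9.153987] = 7.190731; exercise = 7.463565; V(2,2) = max -> 7.463565
  V(1,0) = exp(-r*dt) * [p*0.000000 + (1-p)*2.800899] = 1.578615; exercise = 0.000000; V(1,0) = max -> 1.578615
  V(1,1) = exp(-r*dt) * [p*2.800899 + (1-p)*7.463565] = 5.351487; exercise = 4.969568; V(1,1) = max -> 5.351487
  V(0,0) = exp(-r*dt) * [p*1.578615 + (1-p)*5.351487] = 3.661455; exercise = 1.290000; V(0,0) = max -> 3.661455


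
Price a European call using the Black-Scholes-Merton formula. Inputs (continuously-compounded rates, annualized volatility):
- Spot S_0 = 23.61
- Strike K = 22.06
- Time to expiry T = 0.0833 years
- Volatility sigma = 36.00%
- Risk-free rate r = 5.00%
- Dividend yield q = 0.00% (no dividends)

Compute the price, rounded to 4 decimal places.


d1 = (ln(S/K) + (r - q + 0.5*sigma^2) * T) / (sigma * sqrt(T)) = 0.74557739
d2 = d1 - sigma * sqrt(T) = 0.64167513
exp(-rT) = 0.99584366; exp(-qT) = 1.00000000
C = S_0 * exp(-qT) * N(d1) - K * exp(-rT) * N(d2)
N(d1) = 0.77203863; N(d2) = 0.73945793
C = 23.6100 * 1.00000000 * 0.77203863 - 22.0600 * 0.99584366 * 0.73945793 = 1.9832

Answer: Price = 1.9832


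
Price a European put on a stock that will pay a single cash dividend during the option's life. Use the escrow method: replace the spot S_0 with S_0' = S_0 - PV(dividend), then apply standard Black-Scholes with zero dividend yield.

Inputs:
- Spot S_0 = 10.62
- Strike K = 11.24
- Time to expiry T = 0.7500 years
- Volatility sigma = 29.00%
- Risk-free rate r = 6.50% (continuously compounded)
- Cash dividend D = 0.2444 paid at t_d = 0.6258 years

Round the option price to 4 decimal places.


PV(D) = D * exp(-r * t_d) = 0.2444 * 0.96013920 = 0.23465802
S_0' = S_0 - PV(D) = 10.6200 - 0.23465802 = 10.38534198
d1 = (ln(S_0'/K) + (r + sigma^2/2)*T) / (sigma*sqrt(T)) = 0.00479417
d2 = d1 - sigma*sqrt(T) = -0.24635320
exp(-rT) = 0.95241920
N(-d1) = 0.49808741; N(-d2) = 0.59729558
P = K * exp(-rT) * N(-d2) - S_0' * N(-d1) = 11.2400 * 0.95241920 * 0.59729558 - 10.38534198 * 0.49808741 = 1.2214

Answer: Price = 1.2214


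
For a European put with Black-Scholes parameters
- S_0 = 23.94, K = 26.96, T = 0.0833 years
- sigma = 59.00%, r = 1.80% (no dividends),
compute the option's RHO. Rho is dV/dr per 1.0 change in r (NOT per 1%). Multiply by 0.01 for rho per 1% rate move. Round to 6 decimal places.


d1 = -0.6037306061; d2 = -0.7740148685
phi(d1) = 0.3324772456; exp(-qT) = 1.0000000000; exp(-rT) = 0.9985017235
N(-d2) = 0.7805390007
Rho = -K*T*exp(-rT)*N(-d2) = -26.9600 * 0.0833 * 0.9985017235 * 0.7805390007 = -1.750283

Answer: Rho = -1.750283


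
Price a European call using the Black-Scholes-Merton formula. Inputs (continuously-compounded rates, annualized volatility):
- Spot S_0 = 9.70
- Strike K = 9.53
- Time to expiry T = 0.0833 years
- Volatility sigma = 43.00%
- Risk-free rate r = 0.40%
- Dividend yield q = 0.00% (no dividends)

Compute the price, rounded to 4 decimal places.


d1 = (ln(S/K) + (r - q + 0.5*sigma^2) * T) / (sigma * sqrt(T)) = 0.20720643
d2 = d1 - sigma * sqrt(T) = 0.08310095
exp(-rT) = 0.99966686; exp(-qT) = 1.00000000
C = S_0 * exp(-qT) * N(d1) - K * exp(-rT) * N(d2)
N(d1) = 0.58207568; N(d2) = 0.53311436
C = 9.7000 * 1.00000000 * 0.58207568 - 9.5300 * 0.99966686 * 0.53311436 = 0.5672

Answer: Price = 0.5672


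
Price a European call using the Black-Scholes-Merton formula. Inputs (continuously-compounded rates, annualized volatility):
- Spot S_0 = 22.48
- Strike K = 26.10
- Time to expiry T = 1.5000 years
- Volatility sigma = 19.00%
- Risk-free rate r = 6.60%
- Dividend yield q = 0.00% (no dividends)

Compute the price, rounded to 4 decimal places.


d1 = (ln(S/K) + (r - q + 0.5*sigma^2) * T) / (sigma * sqrt(T)) = -0.09984588
d2 = d1 - sigma * sqrt(T) = -0.33254741
exp(-rT) = 0.90574271; exp(-qT) = 1.00000000
C = S_0 * exp(-qT) * N(d1) - K * exp(-rT) * N(d2)
N(d1) = 0.46023334; N(d2) = 0.36973797
C = 22.4800 * 1.00000000 * 0.46023334 - 26.1000 * 0.90574271 * 0.36973797 = 1.6055

Answer: Price = 1.6055


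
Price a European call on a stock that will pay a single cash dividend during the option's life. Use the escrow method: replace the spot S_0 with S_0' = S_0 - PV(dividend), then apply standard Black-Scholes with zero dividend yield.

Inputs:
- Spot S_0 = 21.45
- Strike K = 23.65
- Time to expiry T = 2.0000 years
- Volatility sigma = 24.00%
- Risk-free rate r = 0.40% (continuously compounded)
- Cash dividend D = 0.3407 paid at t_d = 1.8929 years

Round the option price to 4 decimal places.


PV(D) = D * exp(-r * t_d) = 0.3407 * 0.99245699 = 0.33813010
S_0' = S_0 - PV(D) = 21.4500 - 0.33813010 = 21.11186990
d1 = (ln(S_0'/K) + (r + sigma^2/2)*T) / (sigma*sqrt(T)) = -0.14120828
d2 = d1 - sigma*sqrt(T) = -0.48061953
exp(-rT) = 0.99203191
N(d1) = 0.44385270; N(d2) = 0.31539347
C = S_0' * N(d1) - K * exp(-rT) * N(d2) = 21.11186990 * 0.44385270 - 23.6500 * 0.99203191 * 0.31539347 = 1.9709

Answer: Price = 1.9709


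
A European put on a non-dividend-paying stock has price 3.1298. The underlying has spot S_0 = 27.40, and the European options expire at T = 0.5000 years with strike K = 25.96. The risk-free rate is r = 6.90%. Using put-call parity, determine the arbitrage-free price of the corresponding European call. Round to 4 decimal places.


Put-call parity: C - P = S_0 * exp(-qT) - K * exp(-rT).
S_0 * exp(-qT) = 27.4000 * 1.00000000 = 27.40000000
K * exp(-rT) = 25.9600 * 0.96608834 = 25.07965330
C = P + S*exp(-qT) - K*exp(-rT)
C = 3.1298 + 27.40000000 - 25.07965330 = 5.4501

Answer: Call price = 5.4501


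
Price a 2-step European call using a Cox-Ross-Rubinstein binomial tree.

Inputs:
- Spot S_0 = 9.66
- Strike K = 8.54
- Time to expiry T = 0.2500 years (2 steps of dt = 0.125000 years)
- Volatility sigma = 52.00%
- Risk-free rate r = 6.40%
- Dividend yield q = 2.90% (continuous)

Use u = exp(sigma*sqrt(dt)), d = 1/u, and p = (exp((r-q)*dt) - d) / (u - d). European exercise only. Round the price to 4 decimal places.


Answer: Price = V(0,0) = 1.7055

Derivation:
dt = T/N = 0.125000
u = exp(sigma*sqrt(dt)) = 1.201833; d = 1/u = 0.832062
p = (exp((r-q)*dt) - d) / (u - d) = 0.466025
Discount per step: exp(-r*dt) = 0.992032
Stock lattice S(k, i) with i counting down-moves:
  k=0: S(0,0) = 9.6600
  k=1: S(1,0) = 11.6097; S(1,1) = 8.0377
  k=2: S(2,0) = 13.9529; S(2,1) = 9.6600; S(2,2) = 6.6879
Terminal payoffs V(N, i) = max(S_T - K, 0):
  V(2,0) = 5.412925; V(2,1) = 1.120000; V(2,2) = 0.000000
Backward induction: V(k, i) = exp(-r*dt) * [p * V(k+1, i) + (1-p) * V(k+1, i+1)].
  V(1,0) = exp(-r*dt) * [p*5.412925 + (1-p)*1.120000] = 3.095744
  V(1,1) = exp(-r*dt) * [p*1.120000 + (1-p)*0.000000] = 0.517789
  V(0,0) = exp(-r*dt) * [p*3.095744 + (1-p)*0.517789] = 1.705481


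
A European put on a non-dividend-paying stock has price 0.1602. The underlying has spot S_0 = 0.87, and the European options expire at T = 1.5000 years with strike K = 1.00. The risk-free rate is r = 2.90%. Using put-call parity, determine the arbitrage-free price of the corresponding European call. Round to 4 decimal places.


Put-call parity: C - P = S_0 * exp(-qT) - K * exp(-rT).
S_0 * exp(-qT) = 0.8700 * 1.00000000 = 0.87000000
K * exp(-rT) = 1.0000 * 0.95743255 = 0.95743255
C = P + S*exp(-qT) - K*exp(-rT)
C = 0.1602 + 0.87000000 - 0.95743255 = 0.0728

Answer: Call price = 0.0728


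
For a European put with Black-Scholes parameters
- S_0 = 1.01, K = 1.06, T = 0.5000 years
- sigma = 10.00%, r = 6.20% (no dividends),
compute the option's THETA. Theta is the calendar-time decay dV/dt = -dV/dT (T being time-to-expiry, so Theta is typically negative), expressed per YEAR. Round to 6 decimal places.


d1 = -0.2095663295; d2 = -0.2802770076
phi(d1) = 0.3902773821; exp(-qT) = 1.0000000000; exp(-rT) = 0.9694755731
Theta = -S*exp(-qT)*phi(d1)*sigma/(2*sqrt(T)) + r*K*exp(-rT)*N(-d2) - q*S*exp(-qT)*N(-d1)
N(-d1) = 0.5829969194; N(-d2) = 0.6103675053; sqrt(T) = 0.7071067812
Term 1 = -1.0100 * 1.0000000000 * 0.3902773821 * 0.1000 / (2 * 0.7071067812) = -0.0278727461
Term 2 = 0.0620 * 1.0600 * 0.9694755731 * 0.6103675053 = 0.0388889154
Term 3 = 0 (no dividend yield, q = 0)
Theta = -0.0278727461 + (0.0388889154) + (0.0000000000) = 0.011016

Answer: Theta = 0.011016


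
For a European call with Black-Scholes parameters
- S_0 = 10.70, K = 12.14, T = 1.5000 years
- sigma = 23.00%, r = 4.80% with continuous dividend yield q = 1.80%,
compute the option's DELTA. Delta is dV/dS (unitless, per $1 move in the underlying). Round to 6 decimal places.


d1 = -0.1476333886; d2 = -0.4293247090
phi(d1) = 0.3946182876; exp(-qT) = 0.9733612415; exp(-rT) = 0.9305308958
N(d1) = 0.4413160518
Delta = exp(-qT) * N(d1) = 0.9733612415 * 0.4413160518 = 0.429560

Answer: Delta = 0.429560


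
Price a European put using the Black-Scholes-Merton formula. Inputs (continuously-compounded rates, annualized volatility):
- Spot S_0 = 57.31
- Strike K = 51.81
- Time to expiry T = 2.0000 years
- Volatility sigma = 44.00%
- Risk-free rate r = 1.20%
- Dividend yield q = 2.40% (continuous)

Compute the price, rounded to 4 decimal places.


Answer: Price = 10.9241

Derivation:
d1 = (ln(S/K) + (r - q + 0.5*sigma^2) * T) / (sigma * sqrt(T)) = 0.43469702
d2 = d1 - sigma * sqrt(T) = -0.18755694
exp(-rT) = 0.97628571; exp(-qT) = 0.95313379
P = K * exp(-rT) * N(-d2) - S_0 * exp(-qT) * N(-d1)
N(-d1) = 0.33189118; N(-d2) = 0.57438801
P = 51.8100 * 0.97628571 * 0.57438801 - 57.3100 * 0.95313379 * 0.33189118 = 10.9241


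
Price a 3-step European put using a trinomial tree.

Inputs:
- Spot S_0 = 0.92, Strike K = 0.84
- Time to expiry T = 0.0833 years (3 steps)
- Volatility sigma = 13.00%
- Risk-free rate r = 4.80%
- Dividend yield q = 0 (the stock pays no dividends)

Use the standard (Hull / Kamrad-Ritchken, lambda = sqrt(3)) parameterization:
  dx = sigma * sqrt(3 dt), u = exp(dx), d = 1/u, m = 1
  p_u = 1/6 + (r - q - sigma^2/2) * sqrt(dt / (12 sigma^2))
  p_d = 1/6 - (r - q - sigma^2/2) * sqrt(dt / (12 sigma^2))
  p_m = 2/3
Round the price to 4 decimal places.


dt = T/N = 0.027767; dx = sigma*sqrt(3*dt) = 0.037520
u = exp(dx) = 1.038233; d = 1/u = 0.963175
p_u = 0.181301, p_m = 0.666667, p_d = 0.152032
Discount per step: exp(-r*dt) = 0.998668
Stock lattice S(k, j) with j the centered position index:
  k=0: S(0,+0) = 0.9200
  k=1: S(1,-1) = 0.8861; S(1,+0) = 0.9200; S(1,+1) = 0.9552
  k=2: S(2,-2) = 0.8535; S(2,-1) = 0.8861; S(2,+0) = 0.9200; S(2,+1) = 0.9552; S(2,+2) = 0.9917
  k=3: S(3,-3) = 0.8221; S(3,-2) = 0.8535; S(3,-1) = 0.8861; S(3,+0) = 0.9200; S(3,+1) = 0.9552; S(3,+2) = 0.9917; S(3,+3) = 1.0296
Terminal payoffs V(N, j) = max(K - S_T, 0):
  V(3,-3) = 0.017940; V(3,-2) = 0.000000; V(3,-1) = 0.000000; V(3,+0) = 0.000000; V(3,+1) = 0.000000; V(3,+2) = 0.000000; V(3,+3) = 0.000000
Backward induction: V(k, j) = exp(-r*dt) * [p_u * V(k+1, j+1) + p_m * V(k+1, j) + p_d * V(k+1, j-1)]
  V(2,-2) = exp(-r*dt) * [p_u*0.000000 + p_m*0.000000 + p_d*0.017940] = 0.002724
  V(2,-1) = exp(-r*dt) * [p_u*0.000000 + p_m*0.000000 + p_d*0.000000] = 0.000000
  V(2,+0) = exp(-r*dt) * [p_u*0.000000 + p_m*0.000000 + p_d*0.000000] = 0.000000
  V(2,+1) = exp(-r*dt) * [p_u*0.000000 + p_m*0.000000 + p_d*0.000000] = 0.000000
  V(2,+2) = exp(-r*dt) * [p_u*0.000000 + p_m*0.000000 + p_d*0.000000] = 0.000000
  V(1,-1) = exp(-r*dt) * [p_u*0.000000 + p_m*0.000000 + p_d*0.002724] = 0.000414
  V(1,+0) = exp(-r*dt) * [p_u*0.000000 + p_m*0.000000 + p_d*0.000000] = 0.000000
  V(1,+1) = exp(-r*dt) * [p_u*0.000000 + p_m*0.000000 + p_d*0.000000] = 0.000000
  V(0,+0) = exp(-r*dt) * [p_u*0.000000 + p_m*0.000000 + p_d*0.000414] = 0.000063

Answer: Price = V(0,0) = 0.0001


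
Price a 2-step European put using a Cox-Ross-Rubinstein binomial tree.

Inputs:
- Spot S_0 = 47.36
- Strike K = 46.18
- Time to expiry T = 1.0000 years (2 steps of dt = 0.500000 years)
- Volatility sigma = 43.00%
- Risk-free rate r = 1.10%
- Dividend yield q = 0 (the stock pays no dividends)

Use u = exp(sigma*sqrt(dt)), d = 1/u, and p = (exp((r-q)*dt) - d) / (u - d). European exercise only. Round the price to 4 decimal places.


Answer: Price = V(0,0) = 6.4747

Derivation:
dt = T/N = 0.500000
u = exp(sigma*sqrt(dt)) = 1.355345; d = 1/u = 0.737820
p = (exp((r-q)*dt) - d) / (u - d) = 0.433497
Discount per step: exp(-r*dt) = 0.994515
Stock lattice S(k, i) with i counting down-moves:
  k=0: S(0,0) = 47.3600
  k=1: S(1,0) = 64.1891; S(1,1) = 34.9431
  k=2: S(2,0) = 86.9984; S(2,1) = 47.3600; S(2,2) = 25.7817
Terminal payoffs V(N, i) = max(K - S_T, 0):
  V(2,0) = 0.000000; V(2,1) = 0.000000; V(2,2) = 20.398269
Backward induction: V(k, i) = exp(-r*dt) * [p * V(k+1, i) + (1-p) * V(k+1, i+1)].
  V(1,0) = exp(-r*dt) * [p*0.000000 + (1-p)*0.000000] = 0.000000
  V(1,1) = exp(-r*dt) * [p*0.000000 + (1-p)*20.398269] = 11.492292
  V(0,0) = exp(-r*dt) * [p*0.000000 + (1-p)*11.492292] = 6.474705


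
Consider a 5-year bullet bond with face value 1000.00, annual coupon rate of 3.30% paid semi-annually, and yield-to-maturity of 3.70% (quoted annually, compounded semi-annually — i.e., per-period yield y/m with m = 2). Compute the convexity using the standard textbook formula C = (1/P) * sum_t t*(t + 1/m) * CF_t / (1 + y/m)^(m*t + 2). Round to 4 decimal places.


Answer: Convexity = 24.0240

Derivation:
Coupon per period c = face * coupon_rate / m = 16.500000
Periods per year m = 2; per-period yield y/m = 0.018500
Number of cashflows N = 10
Cashflows (t years, CF_t, discount factor 1/(1+y/m)^(m*t), PV):
  t = 0.5000: CF_t = 16.500000, DF = 0.981836, PV = 16.200295
  t = 1.0000: CF_t = 16.500000, DF = 0.964002, PV = 15.906033
  t = 1.5000: CF_t = 16.500000, DF = 0.946492, PV = 15.617116
  t = 2.0000: CF_t = 16.500000, DF = 0.929300, PV = 15.333448
  t = 2.5000: CF_t = 16.500000, DF = 0.912420, PV = 15.054931
  t = 3.0000: CF_t = 16.500000, DF = 0.895847, PV = 14.781474
  t = 3.5000: CF_t = 16.500000, DF = 0.879575, PV = 14.512984
  t = 4.0000: CF_t = 16.500000, DF = 0.863598, PV = 14.249370
  t = 4.5000: CF_t = 16.500000, DF = 0.847912, PV = 13.990545
  t = 5.0000: CF_t = 1016.500000, DF = 0.832510, PV = 846.246820
Price P = sum_t PV_t = 981.893016
Convexity numerator sum_t t*(t + 1/m) * CF_t / (1+y/m)^(m*t + 2):
  t = 0.5000: term = 7.808558
  t = 1.0000: term = 23.000171
  t = 1.5000: term = 45.164794
  t = 2.0000: term = 73.907370
  t = 2.5000: term = 108.847379
  t = 3.0000: term = 149.618390
  t = 3.5000: term = 195.867635
  t = 4.0000: term = 247.255588
  t = 4.5000: term = 303.455558
  t = 5.0000: term = 22434.049654
Convexity = (1/P) * sum = 23588.975096 / 981.893016 = 24.023977


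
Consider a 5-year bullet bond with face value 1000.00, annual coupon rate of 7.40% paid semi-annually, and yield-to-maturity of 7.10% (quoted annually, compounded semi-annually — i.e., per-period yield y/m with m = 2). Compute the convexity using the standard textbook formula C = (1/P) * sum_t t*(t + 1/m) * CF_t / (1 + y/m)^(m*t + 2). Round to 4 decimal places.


Coupon per period c = face * coupon_rate / m = 37.000000
Periods per year m = 2; per-period yield y/m = 0.035500
Number of cashflows N = 10
Cashflows (t years, CF_t, discount factor 1/(1+y/m)^(m*t), PV):
  t = 0.5000: CF_t = 37.000000, DF = 0.965717, PV = 35.731531
  t = 1.0000: CF_t = 37.000000, DF = 0.932609, PV = 34.506548
  t = 1.5000: CF_t = 37.000000, DF = 0.900637, PV = 33.323562
  t = 2.0000: CF_t = 37.000000, DF = 0.869760, PV = 32.181132
  t = 2.5000: CF_t = 37.000000, DF = 0.839942, PV = 31.077867
  t = 3.0000: CF_t = 37.000000, DF = 0.811147, PV = 30.012426
  t = 3.5000: CF_t = 37.000000, DF = 0.783338, PV = 28.983512
  t = 4.0000: CF_t = 37.000000, DF = 0.756483, PV = 27.989871
  t = 4.5000: CF_t = 37.000000, DF = 0.730549, PV = 27.030296
  t = 5.0000: CF_t = 1037.000000, DF = 0.705503, PV = 731.606784
Price P = sum_t PV_t = 1012.443528
Convexity numerator sum_t t*(t + 1/m) * CF_t / (1+y/m)^(m*t + 2):
  t = 0.5000: term = 16.661781
  t = 1.0000: term = 48.271697
  t = 1.5000: term = 93.233602
  t = 2.0000: term = 150.062131
  t = 2.5000: term = 217.376336
  t = 3.0000: term = 293.893646
  t = 3.5000: term = 378.424138
  t = 4.0000: term = 469.865109
  t = 4.5000: term = 567.195931
  t = 5.0000: term = 18763.342731
Convexity = (1/P) * sum = 20998.327104 / 1012.443528 = 20.740245

Answer: Convexity = 20.7402


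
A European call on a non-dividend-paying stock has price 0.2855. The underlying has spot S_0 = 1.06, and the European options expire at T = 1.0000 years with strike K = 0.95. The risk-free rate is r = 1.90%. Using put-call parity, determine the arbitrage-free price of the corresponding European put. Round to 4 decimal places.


Answer: Put price = 0.1576

Derivation:
Put-call parity: C - P = S_0 * exp(-qT) - K * exp(-rT).
S_0 * exp(-qT) = 1.0600 * 1.00000000 = 1.06000000
K * exp(-rT) = 0.9500 * 0.98117936 = 0.93212039
P = C - S*exp(-qT) + K*exp(-rT)
P = 0.2855 - 1.06000000 + 0.93212039 = 0.1576


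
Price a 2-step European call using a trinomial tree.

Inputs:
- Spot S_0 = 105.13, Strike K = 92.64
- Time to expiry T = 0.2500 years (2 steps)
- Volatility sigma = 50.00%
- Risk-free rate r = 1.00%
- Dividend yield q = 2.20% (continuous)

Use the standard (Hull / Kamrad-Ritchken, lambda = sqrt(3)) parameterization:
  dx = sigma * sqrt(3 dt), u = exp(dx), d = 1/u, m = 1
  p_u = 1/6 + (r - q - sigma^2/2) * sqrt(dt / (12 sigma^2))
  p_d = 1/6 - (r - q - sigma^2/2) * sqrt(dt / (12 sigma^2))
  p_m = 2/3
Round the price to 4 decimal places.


Answer: Price = V(0,0) = 17.4056

Derivation:
dt = T/N = 0.125000; dx = sigma*sqrt(3*dt) = 0.306186
u = exp(dx) = 1.358235; d = 1/u = 0.736250
p_u = 0.138702, p_m = 0.666667, p_d = 0.194632
Discount per step: exp(-r*dt) = 0.998751
Stock lattice S(k, j) with j the centered position index:
  k=0: S(0,+0) = 105.1300
  k=1: S(1,-1) = 77.4019; S(1,+0) = 105.1300; S(1,+1) = 142.7913
  k=2: S(2,-2) = 56.9871; S(2,-1) = 77.4019; S(2,+0) = 105.1300; S(2,+1) = 142.7913; S(2,+2) = 193.9441
Terminal payoffs V(N, j) = max(S_T - K, 0):
  V(2,-2) = 0.000000; V(2,-1) = 0.000000; V(2,+0) = 12.490000; V(2,+1) = 50.151268; V(2,+2) = 101.304128
Backward induction: V(k, j) = exp(-r*dt) * [p_u * V(k+1, j+1) + p_m * V(k+1, j) + p_d * V(k+1, j-1)]
  V(1,-1) = exp(-r*dt) * [p_u*12.490000 + p_m*0.000000 + p_d*0.000000] = 1.730220
  V(1,+0) = exp(-r*dt) * [p_u*50.151268 + p_m*12.490000 + p_d*0.000000] = 15.263639
  V(1,+1) = exp(-r*dt) * [p_u*101.304128 + p_m*50.151268 + p_d*12.490000] = 49.853822
  V(0,+0) = exp(-r*dt) * [p_u*49.853822 + p_m*15.263639 + p_d*1.730220] = 17.405552


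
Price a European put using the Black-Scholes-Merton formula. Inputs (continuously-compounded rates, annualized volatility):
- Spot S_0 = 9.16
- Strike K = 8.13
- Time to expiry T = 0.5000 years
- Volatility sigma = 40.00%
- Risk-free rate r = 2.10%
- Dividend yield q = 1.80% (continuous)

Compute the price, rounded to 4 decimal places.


d1 = (ln(S/K) + (r - q + 0.5*sigma^2) * T) / (sigma * sqrt(T)) = 0.56846172
d2 = d1 - sigma * sqrt(T) = 0.28561901
exp(-rT) = 0.98955493; exp(-qT) = 0.99104038
P = K * exp(-rT) * N(-d2) - S_0 * exp(-qT) * N(-d1)
N(-d1) = 0.28486075; N(-d2) = 0.38758497
P = 8.1300 * 0.98955493 * 0.38758497 - 9.1600 * 0.99104038 * 0.28486075 = 0.5322

Answer: Price = 0.5322


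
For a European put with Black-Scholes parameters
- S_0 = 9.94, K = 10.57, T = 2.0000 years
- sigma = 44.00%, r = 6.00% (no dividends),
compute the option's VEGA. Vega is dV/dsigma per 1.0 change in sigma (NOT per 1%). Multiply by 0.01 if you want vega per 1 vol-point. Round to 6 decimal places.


Answer: Vega = 5.166018

Derivation:
d1 = 0.4052159311; d2 = -0.2170380364
phi(d1) = 0.3674975935; exp(-qT) = 1.0000000000; exp(-rT) = 0.8869204367
Vega = S * exp(-qT) * phi(d1) * sqrt(T) = 9.9400 * 1.0000000000 * 0.3674975935 * 1.4142135624 = 5.166018


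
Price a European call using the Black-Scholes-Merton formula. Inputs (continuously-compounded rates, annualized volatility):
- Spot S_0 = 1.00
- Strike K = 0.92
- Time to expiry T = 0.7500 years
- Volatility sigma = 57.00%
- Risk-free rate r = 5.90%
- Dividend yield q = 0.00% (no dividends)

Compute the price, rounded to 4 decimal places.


d1 = (ln(S/K) + (r - q + 0.5*sigma^2) * T) / (sigma * sqrt(T)) = 0.50537213
d2 = d1 - sigma * sqrt(T) = 0.01173765
exp(-rT) = 0.95671475; exp(-qT) = 1.00000000
C = S_0 * exp(-qT) * N(d1) - K * exp(-rT) * N(d2)
N(d1) = 0.69335126; N(d2) = 0.50468254
C = 1.0000 * 1.00000000 * 0.69335126 - 0.9200 * 0.95671475 * 0.50468254 = 0.2491

Answer: Price = 0.2491


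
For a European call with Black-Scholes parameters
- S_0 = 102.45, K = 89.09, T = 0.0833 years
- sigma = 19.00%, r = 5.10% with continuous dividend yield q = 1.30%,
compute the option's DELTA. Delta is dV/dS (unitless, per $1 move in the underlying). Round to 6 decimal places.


d1 = 2.6331845707; d2 = 2.5783472659
phi(d1) = 0.0124533075; exp(-qT) = 0.9989176861; exp(-rT) = 0.9957607113
N(d1) = 0.9957705817
Delta = exp(-qT) * N(d1) = 0.9989176861 * 0.9957705817 = 0.994693

Answer: Delta = 0.994693


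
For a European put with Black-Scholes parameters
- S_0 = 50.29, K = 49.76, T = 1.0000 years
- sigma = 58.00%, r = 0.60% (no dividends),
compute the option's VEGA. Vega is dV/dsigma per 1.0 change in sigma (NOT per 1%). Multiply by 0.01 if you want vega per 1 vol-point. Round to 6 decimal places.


d1 = 0.3186117272; d2 = -0.2613882728
phi(d1) = 0.3791985814; exp(-qT) = 1.0000000000; exp(-rT) = 0.9940179641
Vega = S * exp(-qT) * phi(d1) * sqrt(T) = 50.2900 * 1.0000000000 * 0.3791985814 * 1.0000000000 = 19.069897

Answer: Vega = 19.069897


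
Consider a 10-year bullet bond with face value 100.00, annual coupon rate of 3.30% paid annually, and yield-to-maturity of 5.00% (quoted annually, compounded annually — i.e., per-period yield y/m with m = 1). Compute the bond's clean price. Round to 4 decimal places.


Coupon per period c = face * coupon_rate / m = 3.300000
Periods per year m = 1; per-period yield y/m = 0.050000
Number of cashflows N = 10
Cashflows (t years, CF_t, discount factor 1/(1+y/m)^(m*t), PV):
  t = 1.0000: CF_t = 3.300000, DF = 0.952381, PV = 3.142857
  t = 2.0000: CF_t = 3.300000, DF = 0.907029, PV = 2.993197
  t = 3.0000: CF_t = 3.300000, DF = 0.863838, PV = 2.850664
  t = 4.0000: CF_t = 3.300000, DF = 0.822702, PV = 2.714918
  t = 5.0000: CF_t = 3.300000, DF = 0.783526, PV = 2.585636
  t = 6.0000: CF_t = 3.300000, DF = 0.746215, PV = 2.462511
  t = 7.0000: CF_t = 3.300000, DF = 0.710681, PV = 2.345248
  t = 8.0000: CF_t = 3.300000, DF = 0.676839, PV = 2.233570
  t = 9.0000: CF_t = 3.300000, DF = 0.644609, PV = 2.127209
  t = 10.0000: CF_t = 103.300000, DF = 0.613913, PV = 63.417239
Price P = sum_t PV_t = 86.873051

Answer: Price = 86.8731


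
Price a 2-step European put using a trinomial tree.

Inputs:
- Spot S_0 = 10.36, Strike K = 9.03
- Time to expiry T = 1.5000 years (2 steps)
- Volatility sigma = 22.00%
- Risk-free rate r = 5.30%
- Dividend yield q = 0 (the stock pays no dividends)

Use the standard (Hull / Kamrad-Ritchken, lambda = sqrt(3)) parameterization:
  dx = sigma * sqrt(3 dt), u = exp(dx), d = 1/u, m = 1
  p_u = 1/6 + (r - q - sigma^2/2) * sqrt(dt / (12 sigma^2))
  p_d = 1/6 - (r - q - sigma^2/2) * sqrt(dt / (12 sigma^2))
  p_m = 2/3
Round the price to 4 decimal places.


Answer: Price = V(0,0) = 0.3218

Derivation:
dt = T/N = 0.750000; dx = sigma*sqrt(3*dt) = 0.330000
u = exp(dx) = 1.390968; d = 1/u = 0.718924
p_u = 0.199394, p_m = 0.666667, p_d = 0.133939
Discount per step: exp(-r*dt) = 0.961030
Stock lattice S(k, j) with j the centered position index:
  k=0: S(0,+0) = 10.3600
  k=1: S(1,-1) = 7.4480; S(1,+0) = 10.3600; S(1,+1) = 14.4104
  k=2: S(2,-2) = 5.3546; S(2,-1) = 7.4480; S(2,+0) = 10.3600; S(2,+1) = 14.4104; S(2,+2) = 20.0444
Terminal payoffs V(N, j) = max(K - S_T, 0):
  V(2,-2) = 3.675420; V(2,-1) = 1.581950; V(2,+0) = 0.000000; V(2,+1) = 0.000000; V(2,+2) = 0.000000
Backward induction: V(k, j) = exp(-r*dt) * [p_u * V(k+1, j+1) + p_m * V(k+1, j) + p_d * V(k+1, j-1)]
  V(1,-1) = exp(-r*dt) * [p_u*0.000000 + p_m*1.581950 + p_d*3.675420] = 1.486633
  V(1,+0) = exp(-r*dt) * [p_u*0.000000 + p_m*0.000000 + p_d*1.581950] = 0.203628
  V(1,+1) = exp(-r*dt) * [p_u*0.000000 + p_m*0.000000 + p_d*0.000000] = 0.000000
  V(0,+0) = exp(-r*dt) * [p_u*0.000000 + p_m*0.203628 + p_d*1.486633] = 0.321821


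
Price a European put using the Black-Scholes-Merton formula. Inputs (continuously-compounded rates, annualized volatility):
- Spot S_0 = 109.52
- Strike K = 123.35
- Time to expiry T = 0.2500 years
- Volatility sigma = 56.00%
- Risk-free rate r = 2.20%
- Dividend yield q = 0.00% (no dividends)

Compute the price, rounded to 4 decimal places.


d1 = (ln(S/K) + (r - q + 0.5*sigma^2) * T) / (sigma * sqrt(T)) = -0.26506665
d2 = d1 - sigma * sqrt(T) = -0.54506665
exp(-rT) = 0.99451510; exp(-qT) = 1.00000000
P = K * exp(-rT) * N(-d2) - S_0 * exp(-qT) * N(-d1)
N(-d1) = 0.60452094; N(-d2) = 0.70714616
P = 123.3500 * 0.99451510 * 0.70714616 - 109.5200 * 1.00000000 * 0.60452094 = 20.5409

Answer: Price = 20.5409


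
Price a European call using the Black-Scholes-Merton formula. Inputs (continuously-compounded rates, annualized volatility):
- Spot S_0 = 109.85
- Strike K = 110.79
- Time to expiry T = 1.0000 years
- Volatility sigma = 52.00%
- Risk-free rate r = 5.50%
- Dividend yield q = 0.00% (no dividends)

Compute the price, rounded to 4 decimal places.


Answer: Price = 24.6029

Derivation:
d1 = (ln(S/K) + (r - q + 0.5*sigma^2) * T) / (sigma * sqrt(T)) = 0.34938323
d2 = d1 - sigma * sqrt(T) = -0.17061677
exp(-rT) = 0.94648515; exp(-qT) = 1.00000000
C = S_0 * exp(-qT) * N(d1) - K * exp(-rT) * N(d2)
N(d1) = 0.63659919; N(d2) = 0.43226256
C = 109.8500 * 1.00000000 * 0.63659919 - 110.7900 * 0.94648515 * 0.43226256 = 24.6029


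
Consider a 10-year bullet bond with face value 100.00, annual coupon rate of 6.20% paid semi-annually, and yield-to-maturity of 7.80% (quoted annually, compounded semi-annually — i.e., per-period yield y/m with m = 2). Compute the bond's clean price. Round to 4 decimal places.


Answer: Price = 89.0308

Derivation:
Coupon per period c = face * coupon_rate / m = 3.100000
Periods per year m = 2; per-period yield y/m = 0.039000
Number of cashflows N = 20
Cashflows (t years, CF_t, discount factor 1/(1+y/m)^(m*t), PV):
  t = 0.5000: CF_t = 3.100000, DF = 0.962464, PV = 2.983638
  t = 1.0000: CF_t = 3.100000, DF = 0.926337, PV = 2.871644
  t = 1.5000: CF_t = 3.100000, DF = 0.891566, PV = 2.763854
  t = 2.0000: CF_t = 3.100000, DF = 0.858100, PV = 2.660109
  t = 2.5000: CF_t = 3.100000, DF = 0.825890, PV = 2.560259
  t = 3.0000: CF_t = 3.100000, DF = 0.794889, PV = 2.464157
  t = 3.5000: CF_t = 3.100000, DF = 0.765052, PV = 2.371662
  t = 4.0000: CF_t = 3.100000, DF = 0.736335, PV = 2.282639
  t = 4.5000: CF_t = 3.100000, DF = 0.708696, PV = 2.196958
  t = 5.0000: CF_t = 3.100000, DF = 0.682094, PV = 2.114493
  t = 5.5000: CF_t = 3.100000, DF = 0.656491, PV = 2.035123
  t = 6.0000: CF_t = 3.100000, DF = 0.631849, PV = 1.958732
  t = 6.5000: CF_t = 3.100000, DF = 0.608132, PV = 1.885209
  t = 7.0000: CF_t = 3.100000, DF = 0.585305, PV = 1.814446
  t = 7.5000: CF_t = 3.100000, DF = 0.563335, PV = 1.746339
  t = 8.0000: CF_t = 3.100000, DF = 0.542190, PV = 1.680788
  t = 8.5000: CF_t = 3.100000, DF = 0.521838, PV = 1.617698
  t = 9.0000: CF_t = 3.100000, DF = 0.502250, PV = 1.556976
  t = 9.5000: CF_t = 3.100000, DF = 0.483398, PV = 1.498533
  t = 10.0000: CF_t = 103.100000, DF = 0.465253, PV = 47.967570
Price P = sum_t PV_t = 89.030828


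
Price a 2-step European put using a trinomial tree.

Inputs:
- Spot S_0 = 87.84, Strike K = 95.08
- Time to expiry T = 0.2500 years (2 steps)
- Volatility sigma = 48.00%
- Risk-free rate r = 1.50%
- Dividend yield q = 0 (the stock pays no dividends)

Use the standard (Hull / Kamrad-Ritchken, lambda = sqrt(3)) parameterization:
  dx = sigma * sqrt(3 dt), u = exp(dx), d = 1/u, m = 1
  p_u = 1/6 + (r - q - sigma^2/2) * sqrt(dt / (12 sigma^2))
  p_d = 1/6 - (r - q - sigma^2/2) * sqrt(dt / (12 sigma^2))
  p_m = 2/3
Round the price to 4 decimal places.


Answer: Price = V(0,0) = 12.6228

Derivation:
dt = T/N = 0.125000; dx = sigma*sqrt(3*dt) = 0.293939
u = exp(dx) = 1.341702; d = 1/u = 0.745322
p_u = 0.145361, p_m = 0.666667, p_d = 0.187972
Discount per step: exp(-r*dt) = 0.998127
Stock lattice S(k, j) with j the centered position index:
  k=0: S(0,+0) = 87.8400
  k=1: S(1,-1) = 65.4691; S(1,+0) = 87.8400; S(1,+1) = 117.8551
  k=2: S(2,-2) = 48.7956; S(2,-1) = 65.4691; S(2,+0) = 87.8400; S(2,+1) = 117.8551; S(2,+2) = 158.1264
Terminal payoffs V(N, j) = max(K - S_T, 0):
  V(2,-2) = 46.284434; V(2,-1) = 29.610904; V(2,+0) = 7.240000; V(2,+1) = 0.000000; V(2,+2) = 0.000000
Backward induction: V(k, j) = exp(-r*dt) * [p_u * V(k+1, j+1) + p_m * V(k+1, j) + p_d * V(k+1, j-1)]
  V(1,-1) = exp(-r*dt) * [p_u*7.240000 + p_m*29.610904 + p_d*46.284434] = 29.437954
  V(1,+0) = exp(-r*dt) * [p_u*0.000000 + p_m*7.240000 + p_d*29.610904] = 10.373223
  V(1,+1) = exp(-r*dt) * [p_u*0.000000 + p_m*0.000000 + p_d*7.240000] = 1.358369
  V(0,+0) = exp(-r*dt) * [p_u*1.358369 + p_m*10.373223 + p_d*29.437954] = 12.622761


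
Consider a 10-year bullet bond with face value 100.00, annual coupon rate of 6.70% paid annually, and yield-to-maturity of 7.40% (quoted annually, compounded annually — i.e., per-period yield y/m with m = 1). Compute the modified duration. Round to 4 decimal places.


Answer: Modified duration = 7.0131

Derivation:
Coupon per period c = face * coupon_rate / m = 6.700000
Periods per year m = 1; per-period yield y/m = 0.074000
Number of cashflows N = 10
Cashflows (t years, CF_t, discount factor 1/(1+y/m)^(m*t), PV):
  t = 1.0000: CF_t = 6.700000, DF = 0.931099, PV = 6.238361
  t = 2.0000: CF_t = 6.700000, DF = 0.866945, PV = 5.808530
  t = 3.0000: CF_t = 6.700000, DF = 0.807211, PV = 5.408315
  t = 4.0000: CF_t = 6.700000, DF = 0.751593, PV = 5.035675
  t = 5.0000: CF_t = 6.700000, DF = 0.699808, PV = 4.688710
  t = 6.0000: CF_t = 6.700000, DF = 0.651590, PV = 4.365652
  t = 7.0000: CF_t = 6.700000, DF = 0.606694, PV = 4.064853
  t = 8.0000: CF_t = 6.700000, DF = 0.564892, PV = 3.784779
  t = 9.0000: CF_t = 6.700000, DF = 0.525971, PV = 3.524003
  t = 10.0000: CF_t = 106.700000, DF = 0.489731, PV = 52.254248
Price P = sum_t PV_t = 95.173127
First compute Macaulay numerator sum_t t * PV_t:
  t * PV_t at t = 1.0000: 6.238361
  t * PV_t at t = 2.0000: 11.617060
  t * PV_t at t = 3.0000: 16.224944
  t * PV_t at t = 4.0000: 20.142699
  t * PV_t at t = 5.0000: 23.443551
  t * PV_t at t = 6.0000: 26.193912
  t * PV_t at t = 7.0000: 28.453970
  t * PV_t at t = 8.0000: 30.278234
  t * PV_t at t = 9.0000: 31.716027
  t * PV_t at t = 10.0000: 522.542484
Macaulay duration D = 716.851244 / 95.173127 = 7.532076
Modified duration = D / (1 + y/m) = 7.532076 / (1 + 0.074000) = 7.013106


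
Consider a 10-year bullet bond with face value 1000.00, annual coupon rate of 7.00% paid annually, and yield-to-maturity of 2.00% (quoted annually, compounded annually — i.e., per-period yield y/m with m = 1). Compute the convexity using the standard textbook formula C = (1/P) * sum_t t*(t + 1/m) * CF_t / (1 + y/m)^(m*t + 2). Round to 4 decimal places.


Answer: Convexity = 77.3903

Derivation:
Coupon per period c = face * coupon_rate / m = 70.000000
Periods per year m = 1; per-period yield y/m = 0.020000
Number of cashflows N = 10
Cashflows (t years, CF_t, discount factor 1/(1+y/m)^(m*t), PV):
  t = 1.0000: CF_t = 70.000000, DF = 0.980392, PV = 68.627451
  t = 2.0000: CF_t = 70.000000, DF = 0.961169, PV = 67.281815
  t = 3.0000: CF_t = 70.000000, DF = 0.942322, PV = 65.962563
  t = 4.0000: CF_t = 70.000000, DF = 0.923845, PV = 64.669180
  t = 5.0000: CF_t = 70.000000, DF = 0.905731, PV = 63.401157
  t = 6.0000: CF_t = 70.000000, DF = 0.887971, PV = 62.157997
  t = 7.0000: CF_t = 70.000000, DF = 0.870560, PV = 60.939213
  t = 8.0000: CF_t = 70.000000, DF = 0.853490, PV = 59.744326
  t = 9.0000: CF_t = 70.000000, DF = 0.836755, PV = 58.572869
  t = 10.0000: CF_t = 1070.000000, DF = 0.820348, PV = 877.772681
Price P = sum_t PV_t = 1449.129250
Convexity numerator sum_t t*(t + 1/m) * CF_t / (1+y/m)^(m*t + 2):
  t = 1.0000: term = 131.925127
  t = 2.0000: term = 388.015079
  t = 3.0000: term = 760.813880
  t = 4.0000: term = 1243.159935
  t = 5.0000: term = 1828.176375
  t = 6.0000: term = 2509.261691
  t = 7.0000: term = 3280.080642
  t = 8.0000: term = 4134.555431
  t = 9.0000: term = 5066.857146
  t = 10.0000: term = 92805.646766
Convexity = (1/P) * sum = 112148.492073 / 1449.129250 = 77.390262


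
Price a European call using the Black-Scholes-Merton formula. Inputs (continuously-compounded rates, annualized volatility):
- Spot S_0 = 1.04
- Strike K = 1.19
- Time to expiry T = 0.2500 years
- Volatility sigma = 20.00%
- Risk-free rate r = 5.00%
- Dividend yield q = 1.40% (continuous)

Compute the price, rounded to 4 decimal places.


Answer: Price = 0.0055

Derivation:
d1 = (ln(S/K) + (r - q + 0.5*sigma^2) * T) / (sigma * sqrt(T)) = -1.20732594
d2 = d1 - sigma * sqrt(T) = -1.30732594
exp(-rT) = 0.98757780; exp(-qT) = 0.99650612
C = S_0 * exp(-qT) * N(d1) - K * exp(-rT) * N(d2)
N(d1) = 0.11365332; N(d2) = 0.09555102
C = 1.0400 * 0.99650612 * 0.11365332 - 1.1900 * 0.98757780 * 0.09555102 = 0.0055


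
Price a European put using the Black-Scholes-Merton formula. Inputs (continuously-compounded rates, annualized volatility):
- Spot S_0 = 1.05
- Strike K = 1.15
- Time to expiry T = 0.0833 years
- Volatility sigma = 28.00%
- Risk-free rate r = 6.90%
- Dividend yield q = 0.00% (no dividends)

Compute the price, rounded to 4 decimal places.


Answer: Price = 0.1000

Derivation:
d1 = (ln(S/K) + (r - q + 0.5*sigma^2) * T) / (sigma * sqrt(T)) = -1.01417903
d2 = d1 - sigma * sqrt(T) = -1.09499190
exp(-rT) = 0.99426879; exp(-qT) = 1.00000000
P = K * exp(-rT) * N(-d2) - S_0 * exp(-qT) * N(-d1)
N(-d1) = 0.84475133; N(-d2) = 0.86323991
P = 1.1500 * 0.99426879 * 0.86323991 - 1.0500 * 1.00000000 * 0.84475133 = 0.1000


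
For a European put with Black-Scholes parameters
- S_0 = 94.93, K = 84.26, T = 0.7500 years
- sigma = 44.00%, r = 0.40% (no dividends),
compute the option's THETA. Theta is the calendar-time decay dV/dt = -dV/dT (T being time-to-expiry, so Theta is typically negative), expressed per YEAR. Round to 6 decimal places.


Answer: Theta = -8.291228

Derivation:
d1 = 0.5113027666; d2 = 0.1302515889
phi(d1) = 0.3500589211; exp(-qT) = 1.0000000000; exp(-rT) = 0.9970044955
Theta = -S*exp(-qT)*phi(d1)*sigma/(2*sqrt(T)) + r*K*exp(-rT)*N(-d2) - q*S*exp(-qT)*N(-d1)
N(-d1) = 0.3045695340; N(-d2) = 0.4481836901; sqrt(T) = 0.8660254038
Term 1 = -94.9300 * 1.0000000000 * 0.3500589211 * 0.4400 / (2 * 0.8660254038) = -8.4418315116
Term 2 = 0.0040 * 84.2600 * 0.9970044955 * 0.4481836901 = 0.1506033425
Term 3 = 0 (no dividend yield, q = 0)
Theta = -8.4418315116 + (0.1506033425) + (0.0000000000) = -8.291228


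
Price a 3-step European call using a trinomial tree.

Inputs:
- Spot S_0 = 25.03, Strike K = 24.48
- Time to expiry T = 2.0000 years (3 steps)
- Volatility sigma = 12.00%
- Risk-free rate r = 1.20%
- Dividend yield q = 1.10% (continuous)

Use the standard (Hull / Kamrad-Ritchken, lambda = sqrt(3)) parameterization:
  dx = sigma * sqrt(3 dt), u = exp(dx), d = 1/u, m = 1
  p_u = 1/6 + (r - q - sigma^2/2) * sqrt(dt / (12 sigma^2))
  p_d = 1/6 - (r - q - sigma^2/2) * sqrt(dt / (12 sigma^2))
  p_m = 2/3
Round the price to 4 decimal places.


Answer: Price = V(0,0) = 1.8836

Derivation:
dt = T/N = 0.666667; dx = sigma*sqrt(3*dt) = 0.169706
u = exp(dx) = 1.184956; d = 1/u = 0.843913
p_u = 0.154489, p_m = 0.666667, p_d = 0.178845
Discount per step: exp(-r*dt) = 0.992032
Stock lattice S(k, j) with j the centered position index:
  k=0: S(0,+0) = 25.0300
  k=1: S(1,-1) = 21.1231; S(1,+0) = 25.0300; S(1,+1) = 29.6594
  k=2: S(2,-2) = 17.8261; S(2,-1) = 21.1231; S(2,+0) = 25.0300; S(2,+1) = 29.6594; S(2,+2) = 35.1451
  k=3: S(3,-3) = 15.0437; S(3,-2) = 17.8261; S(3,-1) = 21.1231; S(3,+0) = 25.0300; S(3,+1) = 29.6594; S(3,+2) = 35.1451; S(3,+3) = 41.6454
Terminal payoffs V(N, j) = max(S_T - K, 0):
  V(3,-3) = 0.000000; V(3,-2) = 0.000000; V(3,-1) = 0.000000; V(3,+0) = 0.550000; V(3,+1) = 5.179448; V(3,+2) = 10.665141; V(3,+3) = 17.165445
Backward induction: V(k, j) = exp(-r*dt) * [p_u * V(k+1, j+1) + p_m * V(k+1, j) + p_d * V(k+1, j-1)]
  V(2,-2) = exp(-r*dt) * [p_u*0.000000 + p_m*0.000000 + p_d*0.000000] = 0.000000
  V(2,-1) = exp(-r*dt) * [p_u*0.550000 + p_m*0.000000 + p_d*0.000000] = 0.084292
  V(2,+0) = exp(-r*dt) * [p_u*5.179448 + p_m*0.550000 + p_d*0.000000] = 1.157536
  V(2,+1) = exp(-r*dt) * [p_u*10.665141 + p_m*5.179448 + p_d*0.550000] = 5.157548
  V(2,+2) = exp(-r*dt) * [p_u*17.165445 + p_m*10.665141 + p_d*5.179448] = 10.603113
  V(1,-1) = exp(-r*dt) * [p_u*1.157536 + p_m*0.084292 + p_d*0.000000] = 0.233148
  V(1,+0) = exp(-r*dt) * [p_u*5.157548 + p_m*1.157536 + p_d*0.084292] = 1.570931
  V(1,+1) = exp(-r*dt) * [p_u*10.603113 + p_m*5.157548 + p_d*1.157536] = 5.241347
  V(0,+0) = exp(-r*dt) * [p_u*5.241347 + p_m*1.570931 + p_d*0.233148] = 1.883584
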